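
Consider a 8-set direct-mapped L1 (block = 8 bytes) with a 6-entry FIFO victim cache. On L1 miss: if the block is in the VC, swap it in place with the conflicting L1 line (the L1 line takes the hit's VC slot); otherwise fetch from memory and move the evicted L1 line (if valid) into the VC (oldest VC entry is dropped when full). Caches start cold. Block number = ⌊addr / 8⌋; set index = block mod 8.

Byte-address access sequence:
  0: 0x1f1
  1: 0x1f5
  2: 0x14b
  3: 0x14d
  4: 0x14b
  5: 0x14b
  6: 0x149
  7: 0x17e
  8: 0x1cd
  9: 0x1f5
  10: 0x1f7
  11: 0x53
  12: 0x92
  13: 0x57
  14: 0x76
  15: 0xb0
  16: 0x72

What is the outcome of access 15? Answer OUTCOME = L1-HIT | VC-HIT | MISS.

  [0] addr=0x1f1 blk=62 s=6: MISS | VC []
  [1] addr=0x1f5 blk=62 s=6: L1-HIT | VC []
  [2] addr=0x14b blk=41 s=1: MISS | VC []
  [3] addr=0x14d blk=41 s=1: L1-HIT | VC []
  [4] addr=0x14b blk=41 s=1: L1-HIT | VC []
  [5] addr=0x14b blk=41 s=1: L1-HIT | VC []
  [6] addr=0x149 blk=41 s=1: L1-HIT | VC []
  [7] addr=0x17e blk=47 s=7: MISS | VC []
  [8] addr=0x1cd blk=57 s=1: MISS | VC [41]
  [9] addr=0x1f5 blk=62 s=6: L1-HIT | VC [41]
  [10] addr=0x1f7 blk=62 s=6: L1-HIT | VC [41]
  [11] addr=0x53 blk=10 s=2: MISS | VC [41]
  [12] addr=0x92 blk=18 s=2: MISS | VC [41, 10]
  [13] addr=0x57 blk=10 s=2: VC-HIT | VC [41, 18]
  [14] addr=0x76 blk=14 s=6: MISS | VC [41, 18, 62]
  [15] addr=0xb0 blk=22 s=6: MISS | VC [41, 18, 62, 14]
  [16] addr=0x72 blk=14 s=6: VC-HIT | VC [41, 18, 62, 22]

OUTCOME = MISS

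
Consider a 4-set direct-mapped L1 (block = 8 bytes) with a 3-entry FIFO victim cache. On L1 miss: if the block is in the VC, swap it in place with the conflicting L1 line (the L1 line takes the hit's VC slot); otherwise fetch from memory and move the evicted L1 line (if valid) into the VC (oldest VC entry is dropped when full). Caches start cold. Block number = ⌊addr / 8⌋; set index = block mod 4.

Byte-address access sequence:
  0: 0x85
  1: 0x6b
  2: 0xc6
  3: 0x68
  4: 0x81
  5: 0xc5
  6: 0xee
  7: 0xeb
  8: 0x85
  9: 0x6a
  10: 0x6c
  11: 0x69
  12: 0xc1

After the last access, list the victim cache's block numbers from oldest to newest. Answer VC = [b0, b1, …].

0: 0x85 (blk 16, set 0) → MISS  vc=[]
1: 0x6b (blk 13, set 1) → MISS  vc=[]
2: 0xc6 (blk 24, set 0) → MISS  vc=[16]
3: 0x68 (blk 13, set 1) → L1-HIT  vc=[16]
4: 0x81 (blk 16, set 0) → VC-HIT  vc=[24]
5: 0xc5 (blk 24, set 0) → VC-HIT  vc=[16]
6: 0xee (blk 29, set 1) → MISS  vc=[16, 13]
7: 0xeb (blk 29, set 1) → L1-HIT  vc=[16, 13]
8: 0x85 (blk 16, set 0) → VC-HIT  vc=[24, 13]
9: 0x6a (blk 13, set 1) → VC-HIT  vc=[24, 29]
10: 0x6c (blk 13, set 1) → L1-HIT  vc=[24, 29]
11: 0x69 (blk 13, set 1) → L1-HIT  vc=[24, 29]
12: 0xc1 (blk 24, set 0) → VC-HIT  vc=[16, 29]

VC = [16, 29]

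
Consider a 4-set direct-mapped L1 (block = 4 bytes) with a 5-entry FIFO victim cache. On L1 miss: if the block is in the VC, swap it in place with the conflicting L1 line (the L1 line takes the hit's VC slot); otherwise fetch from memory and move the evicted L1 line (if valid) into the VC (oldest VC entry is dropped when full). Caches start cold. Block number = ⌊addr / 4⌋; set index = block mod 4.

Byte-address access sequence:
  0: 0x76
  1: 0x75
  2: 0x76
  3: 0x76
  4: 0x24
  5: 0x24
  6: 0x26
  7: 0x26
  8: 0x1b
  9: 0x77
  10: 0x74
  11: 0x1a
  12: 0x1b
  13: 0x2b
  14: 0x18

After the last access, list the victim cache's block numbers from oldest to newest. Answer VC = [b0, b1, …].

VC = [9, 10]

#0 0x76→b29/s1 MISS; vc=[]
#1 0x75→b29/s1 L1-HIT; vc=[]
#2 0x76→b29/s1 L1-HIT; vc=[]
#3 0x76→b29/s1 L1-HIT; vc=[]
#4 0x24→b9/s1 MISS; vc=[29]
#5 0x24→b9/s1 L1-HIT; vc=[29]
#6 0x26→b9/s1 L1-HIT; vc=[29]
#7 0x26→b9/s1 L1-HIT; vc=[29]
#8 0x1b→b6/s2 MISS; vc=[29]
#9 0x77→b29/s1 VC-HIT; vc=[9]
#10 0x74→b29/s1 L1-HIT; vc=[9]
#11 0x1a→b6/s2 L1-HIT; vc=[9]
#12 0x1b→b6/s2 L1-HIT; vc=[9]
#13 0x2b→b10/s2 MISS; vc=[9,6]
#14 0x18→b6/s2 VC-HIT; vc=[9,10]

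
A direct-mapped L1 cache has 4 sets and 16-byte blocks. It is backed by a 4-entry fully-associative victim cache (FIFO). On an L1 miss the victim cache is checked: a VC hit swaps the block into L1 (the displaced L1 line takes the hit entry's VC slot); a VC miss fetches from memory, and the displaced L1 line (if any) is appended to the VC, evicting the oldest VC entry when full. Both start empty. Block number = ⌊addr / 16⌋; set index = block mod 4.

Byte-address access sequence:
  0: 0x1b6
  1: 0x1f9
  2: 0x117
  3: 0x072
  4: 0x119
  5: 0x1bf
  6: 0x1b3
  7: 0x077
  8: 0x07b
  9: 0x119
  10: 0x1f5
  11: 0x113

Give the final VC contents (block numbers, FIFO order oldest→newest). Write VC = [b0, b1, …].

#0 0x1b6→b27/s3 MISS; vc=[]
#1 0x1f9→b31/s3 MISS; vc=[27]
#2 0x117→b17/s1 MISS; vc=[27]
#3 0x72→b7/s3 MISS; vc=[27,31]
#4 0x119→b17/s1 L1-HIT; vc=[27,31]
#5 0x1bf→b27/s3 VC-HIT; vc=[7,31]
#6 0x1b3→b27/s3 L1-HIT; vc=[7,31]
#7 0x77→b7/s3 VC-HIT; vc=[27,31]
#8 0x7b→b7/s3 L1-HIT; vc=[27,31]
#9 0x119→b17/s1 L1-HIT; vc=[27,31]
#10 0x1f5→b31/s3 VC-HIT; vc=[27,7]
#11 0x113→b17/s1 L1-HIT; vc=[27,7]

VC = [27, 7]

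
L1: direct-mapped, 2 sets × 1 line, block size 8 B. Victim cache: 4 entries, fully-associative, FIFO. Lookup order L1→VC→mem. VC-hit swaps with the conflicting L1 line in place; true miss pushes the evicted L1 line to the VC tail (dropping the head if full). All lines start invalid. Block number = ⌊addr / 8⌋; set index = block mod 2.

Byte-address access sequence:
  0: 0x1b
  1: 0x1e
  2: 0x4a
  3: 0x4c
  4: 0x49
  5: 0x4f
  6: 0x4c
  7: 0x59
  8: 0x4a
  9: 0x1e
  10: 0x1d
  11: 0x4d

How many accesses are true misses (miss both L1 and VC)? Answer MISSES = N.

MISSES = 3

#0 0x1b→b3/s1 MISS; vc=[]
#1 0x1e→b3/s1 L1-HIT; vc=[]
#2 0x4a→b9/s1 MISS; vc=[3]
#3 0x4c→b9/s1 L1-HIT; vc=[3]
#4 0x49→b9/s1 L1-HIT; vc=[3]
#5 0x4f→b9/s1 L1-HIT; vc=[3]
#6 0x4c→b9/s1 L1-HIT; vc=[3]
#7 0x59→b11/s1 MISS; vc=[3,9]
#8 0x4a→b9/s1 VC-HIT; vc=[3,11]
#9 0x1e→b3/s1 VC-HIT; vc=[9,11]
#10 0x1d→b3/s1 L1-HIT; vc=[9,11]
#11 0x4d→b9/s1 VC-HIT; vc=[3,11]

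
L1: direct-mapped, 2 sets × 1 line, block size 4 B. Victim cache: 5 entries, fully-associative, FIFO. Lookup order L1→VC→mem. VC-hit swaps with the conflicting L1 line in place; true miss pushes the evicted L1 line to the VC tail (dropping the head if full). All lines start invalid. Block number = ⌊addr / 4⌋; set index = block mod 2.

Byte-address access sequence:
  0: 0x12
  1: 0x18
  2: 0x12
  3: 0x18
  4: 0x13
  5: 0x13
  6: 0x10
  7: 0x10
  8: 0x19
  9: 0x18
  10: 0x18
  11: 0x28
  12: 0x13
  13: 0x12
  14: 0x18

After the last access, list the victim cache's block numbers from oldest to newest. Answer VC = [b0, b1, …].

VC = [10, 4]

  [0] addr=0x12 blk=4 s=0: MISS | VC []
  [1] addr=0x18 blk=6 s=0: MISS | VC [4]
  [2] addr=0x12 blk=4 s=0: VC-HIT | VC [6]
  [3] addr=0x18 blk=6 s=0: VC-HIT | VC [4]
  [4] addr=0x13 blk=4 s=0: VC-HIT | VC [6]
  [5] addr=0x13 blk=4 s=0: L1-HIT | VC [6]
  [6] addr=0x10 blk=4 s=0: L1-HIT | VC [6]
  [7] addr=0x10 blk=4 s=0: L1-HIT | VC [6]
  [8] addr=0x19 blk=6 s=0: VC-HIT | VC [4]
  [9] addr=0x18 blk=6 s=0: L1-HIT | VC [4]
  [10] addr=0x18 blk=6 s=0: L1-HIT | VC [4]
  [11] addr=0x28 blk=10 s=0: MISS | VC [4, 6]
  [12] addr=0x13 blk=4 s=0: VC-HIT | VC [10, 6]
  [13] addr=0x12 blk=4 s=0: L1-HIT | VC [10, 6]
  [14] addr=0x18 blk=6 s=0: VC-HIT | VC [10, 4]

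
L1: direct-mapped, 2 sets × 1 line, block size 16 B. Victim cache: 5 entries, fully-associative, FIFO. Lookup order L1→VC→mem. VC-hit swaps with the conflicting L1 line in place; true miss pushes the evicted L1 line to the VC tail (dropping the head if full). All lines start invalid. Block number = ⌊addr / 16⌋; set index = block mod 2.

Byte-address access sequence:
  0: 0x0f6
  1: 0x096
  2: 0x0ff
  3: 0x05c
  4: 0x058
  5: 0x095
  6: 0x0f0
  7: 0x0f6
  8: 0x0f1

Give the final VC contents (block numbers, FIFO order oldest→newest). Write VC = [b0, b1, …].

0: 0xf6 (blk 15, set 1) → MISS  vc=[]
1: 0x96 (blk 9, set 1) → MISS  vc=[15]
2: 0xff (blk 15, set 1) → VC-HIT  vc=[9]
3: 0x5c (blk 5, set 1) → MISS  vc=[9, 15]
4: 0x58 (blk 5, set 1) → L1-HIT  vc=[9, 15]
5: 0x95 (blk 9, set 1) → VC-HIT  vc=[5, 15]
6: 0xf0 (blk 15, set 1) → VC-HIT  vc=[5, 9]
7: 0xf6 (blk 15, set 1) → L1-HIT  vc=[5, 9]
8: 0xf1 (blk 15, set 1) → L1-HIT  vc=[5, 9]

VC = [5, 9]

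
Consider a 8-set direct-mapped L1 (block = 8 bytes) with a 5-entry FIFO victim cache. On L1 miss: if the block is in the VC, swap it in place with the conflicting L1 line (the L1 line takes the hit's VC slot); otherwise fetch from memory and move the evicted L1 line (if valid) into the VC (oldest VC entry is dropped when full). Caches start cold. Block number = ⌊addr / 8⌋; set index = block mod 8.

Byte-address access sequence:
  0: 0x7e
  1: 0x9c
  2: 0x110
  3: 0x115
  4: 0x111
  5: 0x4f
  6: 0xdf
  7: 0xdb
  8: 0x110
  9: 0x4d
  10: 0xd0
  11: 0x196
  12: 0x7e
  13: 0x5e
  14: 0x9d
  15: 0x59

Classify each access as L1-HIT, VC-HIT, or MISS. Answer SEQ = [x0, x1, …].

0: 0x7e (blk 15, set 7) → MISS  vc=[]
1: 0x9c (blk 19, set 3) → MISS  vc=[]
2: 0x110 (blk 34, set 2) → MISS  vc=[]
3: 0x115 (blk 34, set 2) → L1-HIT  vc=[]
4: 0x111 (blk 34, set 2) → L1-HIT  vc=[]
5: 0x4f (blk 9, set 1) → MISS  vc=[]
6: 0xdf (blk 27, set 3) → MISS  vc=[19]
7: 0xdb (blk 27, set 3) → L1-HIT  vc=[19]
8: 0x110 (blk 34, set 2) → L1-HIT  vc=[19]
9: 0x4d (blk 9, set 1) → L1-HIT  vc=[19]
10: 0xd0 (blk 26, set 2) → MISS  vc=[19, 34]
11: 0x196 (blk 50, set 2) → MISS  vc=[19, 34, 26]
12: 0x7e (blk 15, set 7) → L1-HIT  vc=[19, 34, 26]
13: 0x5e (blk 11, set 3) → MISS  vc=[19, 34, 26, 27]
14: 0x9d (blk 19, set 3) → VC-HIT  vc=[11, 34, 26, 27]
15: 0x59 (blk 11, set 3) → VC-HIT  vc=[19, 34, 26, 27]

SEQ = [MISS, MISS, MISS, L1-HIT, L1-HIT, MISS, MISS, L1-HIT, L1-HIT, L1-HIT, MISS, MISS, L1-HIT, MISS, VC-HIT, VC-HIT]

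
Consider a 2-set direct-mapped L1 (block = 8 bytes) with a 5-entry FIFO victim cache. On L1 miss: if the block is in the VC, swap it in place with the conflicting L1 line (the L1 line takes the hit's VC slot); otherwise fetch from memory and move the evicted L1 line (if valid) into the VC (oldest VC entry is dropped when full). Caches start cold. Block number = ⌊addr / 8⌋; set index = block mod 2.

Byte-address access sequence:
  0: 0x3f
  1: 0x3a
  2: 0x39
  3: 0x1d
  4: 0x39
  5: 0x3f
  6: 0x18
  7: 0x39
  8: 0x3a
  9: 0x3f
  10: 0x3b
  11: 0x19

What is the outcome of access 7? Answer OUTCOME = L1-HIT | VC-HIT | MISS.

OUTCOME = VC-HIT

#0 0x3f→b7/s1 MISS; vc=[]
#1 0x3a→b7/s1 L1-HIT; vc=[]
#2 0x39→b7/s1 L1-HIT; vc=[]
#3 0x1d→b3/s1 MISS; vc=[7]
#4 0x39→b7/s1 VC-HIT; vc=[3]
#5 0x3f→b7/s1 L1-HIT; vc=[3]
#6 0x18→b3/s1 VC-HIT; vc=[7]
#7 0x39→b7/s1 VC-HIT; vc=[3]
#8 0x3a→b7/s1 L1-HIT; vc=[3]
#9 0x3f→b7/s1 L1-HIT; vc=[3]
#10 0x3b→b7/s1 L1-HIT; vc=[3]
#11 0x19→b3/s1 VC-HIT; vc=[7]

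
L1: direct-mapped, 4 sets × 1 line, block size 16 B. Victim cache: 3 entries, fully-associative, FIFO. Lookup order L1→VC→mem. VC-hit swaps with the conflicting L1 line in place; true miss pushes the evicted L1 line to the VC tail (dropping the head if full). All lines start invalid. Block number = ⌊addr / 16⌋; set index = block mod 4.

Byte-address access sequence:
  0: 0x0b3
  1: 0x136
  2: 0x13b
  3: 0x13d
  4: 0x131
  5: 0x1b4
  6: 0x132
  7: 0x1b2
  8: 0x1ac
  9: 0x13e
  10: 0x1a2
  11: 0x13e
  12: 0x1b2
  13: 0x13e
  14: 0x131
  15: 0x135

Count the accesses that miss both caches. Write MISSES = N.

MISSES = 4

0: 0xb3 (blk 11, set 3) → MISS  vc=[]
1: 0x136 (blk 19, set 3) → MISS  vc=[11]
2: 0x13b (blk 19, set 3) → L1-HIT  vc=[11]
3: 0x13d (blk 19, set 3) → L1-HIT  vc=[11]
4: 0x131 (blk 19, set 3) → L1-HIT  vc=[11]
5: 0x1b4 (blk 27, set 3) → MISS  vc=[11, 19]
6: 0x132 (blk 19, set 3) → VC-HIT  vc=[11, 27]
7: 0x1b2 (blk 27, set 3) → VC-HIT  vc=[11, 19]
8: 0x1ac (blk 26, set 2) → MISS  vc=[11, 19]
9: 0x13e (blk 19, set 3) → VC-HIT  vc=[11, 27]
10: 0x1a2 (blk 26, set 2) → L1-HIT  vc=[11, 27]
11: 0x13e (blk 19, set 3) → L1-HIT  vc=[11, 27]
12: 0x1b2 (blk 27, set 3) → VC-HIT  vc=[11, 19]
13: 0x13e (blk 19, set 3) → VC-HIT  vc=[11, 27]
14: 0x131 (blk 19, set 3) → L1-HIT  vc=[11, 27]
15: 0x135 (blk 19, set 3) → L1-HIT  vc=[11, 27]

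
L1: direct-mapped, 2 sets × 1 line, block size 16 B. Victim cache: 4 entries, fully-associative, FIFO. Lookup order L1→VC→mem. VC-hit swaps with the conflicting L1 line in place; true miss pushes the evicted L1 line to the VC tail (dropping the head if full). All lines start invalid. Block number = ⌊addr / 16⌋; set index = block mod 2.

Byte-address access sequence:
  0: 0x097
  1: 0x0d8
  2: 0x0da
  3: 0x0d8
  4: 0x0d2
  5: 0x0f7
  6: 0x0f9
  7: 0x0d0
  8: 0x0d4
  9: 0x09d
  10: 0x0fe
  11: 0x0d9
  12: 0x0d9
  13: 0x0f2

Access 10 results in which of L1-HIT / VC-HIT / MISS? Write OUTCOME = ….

0: 0x97 (blk 9, set 1) → MISS  vc=[]
1: 0xd8 (blk 13, set 1) → MISS  vc=[9]
2: 0xda (blk 13, set 1) → L1-HIT  vc=[9]
3: 0xd8 (blk 13, set 1) → L1-HIT  vc=[9]
4: 0xd2 (blk 13, set 1) → L1-HIT  vc=[9]
5: 0xf7 (blk 15, set 1) → MISS  vc=[9, 13]
6: 0xf9 (blk 15, set 1) → L1-HIT  vc=[9, 13]
7: 0xd0 (blk 13, set 1) → VC-HIT  vc=[9, 15]
8: 0xd4 (blk 13, set 1) → L1-HIT  vc=[9, 15]
9: 0x9d (blk 9, set 1) → VC-HIT  vc=[13, 15]
10: 0xfe (blk 15, set 1) → VC-HIT  vc=[13, 9]
11: 0xd9 (blk 13, set 1) → VC-HIT  vc=[15, 9]
12: 0xd9 (blk 13, set 1) → L1-HIT  vc=[15, 9]
13: 0xf2 (blk 15, set 1) → VC-HIT  vc=[13, 9]

OUTCOME = VC-HIT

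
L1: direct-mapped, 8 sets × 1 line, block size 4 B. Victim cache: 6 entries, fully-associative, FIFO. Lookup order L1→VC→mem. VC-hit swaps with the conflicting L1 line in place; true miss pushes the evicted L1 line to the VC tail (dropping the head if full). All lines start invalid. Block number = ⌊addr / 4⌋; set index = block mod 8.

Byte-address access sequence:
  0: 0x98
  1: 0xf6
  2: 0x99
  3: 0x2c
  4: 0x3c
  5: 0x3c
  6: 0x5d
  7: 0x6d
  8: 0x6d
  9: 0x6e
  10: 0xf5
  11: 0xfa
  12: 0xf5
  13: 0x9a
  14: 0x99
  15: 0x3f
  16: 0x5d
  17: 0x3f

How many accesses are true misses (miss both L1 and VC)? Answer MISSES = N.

  [0] addr=0x98 blk=38 s=6: MISS | VC []
  [1] addr=0xf6 blk=61 s=5: MISS | VC []
  [2] addr=0x99 blk=38 s=6: L1-HIT | VC []
  [3] addr=0x2c blk=11 s=3: MISS | VC []
  [4] addr=0x3c blk=15 s=7: MISS | VC []
  [5] addr=0x3c blk=15 s=7: L1-HIT | VC []
  [6] addr=0x5d blk=23 s=7: MISS | VC [15]
  [7] addr=0x6d blk=27 s=3: MISS | VC [15, 11]
  [8] addr=0x6d blk=27 s=3: L1-HIT | VC [15, 11]
  [9] addr=0x6e blk=27 s=3: L1-HIT | VC [15, 11]
  [10] addr=0xf5 blk=61 s=5: L1-HIT | VC [15, 11]
  [11] addr=0xfa blk=62 s=6: MISS | VC [15, 11, 38]
  [12] addr=0xf5 blk=61 s=5: L1-HIT | VC [15, 11, 38]
  [13] addr=0x9a blk=38 s=6: VC-HIT | VC [15, 11, 62]
  [14] addr=0x99 blk=38 s=6: L1-HIT | VC [15, 11, 62]
  [15] addr=0x3f blk=15 s=7: VC-HIT | VC [23, 11, 62]
  [16] addr=0x5d blk=23 s=7: VC-HIT | VC [15, 11, 62]
  [17] addr=0x3f blk=15 s=7: VC-HIT | VC [23, 11, 62]

MISSES = 7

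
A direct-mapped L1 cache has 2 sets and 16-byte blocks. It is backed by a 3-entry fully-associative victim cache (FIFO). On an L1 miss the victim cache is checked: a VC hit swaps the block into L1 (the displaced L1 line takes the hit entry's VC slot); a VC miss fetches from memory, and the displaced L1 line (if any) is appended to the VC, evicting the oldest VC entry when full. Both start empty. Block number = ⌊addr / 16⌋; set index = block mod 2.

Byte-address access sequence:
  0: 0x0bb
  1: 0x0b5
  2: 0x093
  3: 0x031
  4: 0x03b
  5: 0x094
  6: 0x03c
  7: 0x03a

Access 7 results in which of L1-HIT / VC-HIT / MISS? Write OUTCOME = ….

0: 0xbb (blk 11, set 1) → MISS  vc=[]
1: 0xb5 (blk 11, set 1) → L1-HIT  vc=[]
2: 0x93 (blk 9, set 1) → MISS  vc=[11]
3: 0x31 (blk 3, set 1) → MISS  vc=[11, 9]
4: 0x3b (blk 3, set 1) → L1-HIT  vc=[11, 9]
5: 0x94 (blk 9, set 1) → VC-HIT  vc=[11, 3]
6: 0x3c (blk 3, set 1) → VC-HIT  vc=[11, 9]
7: 0x3a (blk 3, set 1) → L1-HIT  vc=[11, 9]

OUTCOME = L1-HIT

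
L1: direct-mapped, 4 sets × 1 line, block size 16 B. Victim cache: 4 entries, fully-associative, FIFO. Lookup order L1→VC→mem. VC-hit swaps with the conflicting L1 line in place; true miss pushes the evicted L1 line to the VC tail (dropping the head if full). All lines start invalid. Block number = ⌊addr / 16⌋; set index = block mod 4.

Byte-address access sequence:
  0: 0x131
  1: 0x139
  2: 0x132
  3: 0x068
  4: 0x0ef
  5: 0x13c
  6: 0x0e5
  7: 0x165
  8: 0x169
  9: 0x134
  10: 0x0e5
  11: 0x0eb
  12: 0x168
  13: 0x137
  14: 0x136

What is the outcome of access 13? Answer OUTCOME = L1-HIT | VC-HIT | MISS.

OUTCOME = L1-HIT

  [0] addr=0x131 blk=19 s=3: MISS | VC []
  [1] addr=0x139 blk=19 s=3: L1-HIT | VC []
  [2] addr=0x132 blk=19 s=3: L1-HIT | VC []
  [3] addr=0x68 blk=6 s=2: MISS | VC []
  [4] addr=0xef blk=14 s=2: MISS | VC [6]
  [5] addr=0x13c blk=19 s=3: L1-HIT | VC [6]
  [6] addr=0xe5 blk=14 s=2: L1-HIT | VC [6]
  [7] addr=0x165 blk=22 s=2: MISS | VC [6, 14]
  [8] addr=0x169 blk=22 s=2: L1-HIT | VC [6, 14]
  [9] addr=0x134 blk=19 s=3: L1-HIT | VC [6, 14]
  [10] addr=0xe5 blk=14 s=2: VC-HIT | VC [6, 22]
  [11] addr=0xeb blk=14 s=2: L1-HIT | VC [6, 22]
  [12] addr=0x168 blk=22 s=2: VC-HIT | VC [6, 14]
  [13] addr=0x137 blk=19 s=3: L1-HIT | VC [6, 14]
  [14] addr=0x136 blk=19 s=3: L1-HIT | VC [6, 14]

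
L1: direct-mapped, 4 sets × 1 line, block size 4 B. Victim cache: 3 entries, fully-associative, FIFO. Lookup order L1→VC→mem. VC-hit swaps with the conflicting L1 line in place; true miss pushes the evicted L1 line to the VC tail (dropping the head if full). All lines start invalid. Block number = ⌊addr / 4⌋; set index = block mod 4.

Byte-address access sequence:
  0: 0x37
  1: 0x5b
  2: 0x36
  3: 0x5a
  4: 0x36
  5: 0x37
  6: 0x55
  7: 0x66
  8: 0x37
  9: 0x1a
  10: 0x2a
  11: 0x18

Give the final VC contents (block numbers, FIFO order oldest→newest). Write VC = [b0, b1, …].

VC = [21, 22, 10]

0: 0x37 (blk 13, set 1) → MISS  vc=[]
1: 0x5b (blk 22, set 2) → MISS  vc=[]
2: 0x36 (blk 13, set 1) → L1-HIT  vc=[]
3: 0x5a (blk 22, set 2) → L1-HIT  vc=[]
4: 0x36 (blk 13, set 1) → L1-HIT  vc=[]
5: 0x37 (blk 13, set 1) → L1-HIT  vc=[]
6: 0x55 (blk 21, set 1) → MISS  vc=[13]
7: 0x66 (blk 25, set 1) → MISS  vc=[13, 21]
8: 0x37 (blk 13, set 1) → VC-HIT  vc=[25, 21]
9: 0x1a (blk 6, set 2) → MISS  vc=[25, 21, 22]
10: 0x2a (blk 10, set 2) → MISS  vc=[21, 22, 6]
11: 0x18 (blk 6, set 2) → VC-HIT  vc=[21, 22, 10]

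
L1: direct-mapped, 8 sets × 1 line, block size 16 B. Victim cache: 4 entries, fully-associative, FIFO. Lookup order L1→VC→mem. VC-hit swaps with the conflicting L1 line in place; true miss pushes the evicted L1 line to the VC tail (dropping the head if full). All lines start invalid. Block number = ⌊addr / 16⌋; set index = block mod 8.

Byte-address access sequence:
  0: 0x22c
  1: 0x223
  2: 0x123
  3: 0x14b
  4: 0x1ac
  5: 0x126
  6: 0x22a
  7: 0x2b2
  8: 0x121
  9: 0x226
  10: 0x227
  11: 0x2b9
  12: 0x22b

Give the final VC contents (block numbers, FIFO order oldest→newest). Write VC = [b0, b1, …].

VC = [18, 26]

#0 0x22c→b34/s2 MISS; vc=[]
#1 0x223→b34/s2 L1-HIT; vc=[]
#2 0x123→b18/s2 MISS; vc=[34]
#3 0x14b→b20/s4 MISS; vc=[34]
#4 0x1ac→b26/s2 MISS; vc=[34,18]
#5 0x126→b18/s2 VC-HIT; vc=[34,26]
#6 0x22a→b34/s2 VC-HIT; vc=[18,26]
#7 0x2b2→b43/s3 MISS; vc=[18,26]
#8 0x121→b18/s2 VC-HIT; vc=[34,26]
#9 0x226→b34/s2 VC-HIT; vc=[18,26]
#10 0x227→b34/s2 L1-HIT; vc=[18,26]
#11 0x2b9→b43/s3 L1-HIT; vc=[18,26]
#12 0x22b→b34/s2 L1-HIT; vc=[18,26]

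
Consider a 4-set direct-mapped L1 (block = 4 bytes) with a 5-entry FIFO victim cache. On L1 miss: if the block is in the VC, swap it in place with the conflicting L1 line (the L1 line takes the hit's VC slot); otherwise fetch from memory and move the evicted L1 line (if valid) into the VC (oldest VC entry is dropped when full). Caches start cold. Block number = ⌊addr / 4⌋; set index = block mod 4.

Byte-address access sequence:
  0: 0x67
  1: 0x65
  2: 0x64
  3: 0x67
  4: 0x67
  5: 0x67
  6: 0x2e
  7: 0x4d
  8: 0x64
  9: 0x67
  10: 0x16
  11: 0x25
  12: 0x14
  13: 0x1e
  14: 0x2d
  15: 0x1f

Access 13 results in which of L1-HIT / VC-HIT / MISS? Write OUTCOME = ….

OUTCOME = MISS

#0 0x67→b25/s1 MISS; vc=[]
#1 0x65→b25/s1 L1-HIT; vc=[]
#2 0x64→b25/s1 L1-HIT; vc=[]
#3 0x67→b25/s1 L1-HIT; vc=[]
#4 0x67→b25/s1 L1-HIT; vc=[]
#5 0x67→b25/s1 L1-HIT; vc=[]
#6 0x2e→b11/s3 MISS; vc=[]
#7 0x4d→b19/s3 MISS; vc=[11]
#8 0x64→b25/s1 L1-HIT; vc=[11]
#9 0x67→b25/s1 L1-HIT; vc=[11]
#10 0x16→b5/s1 MISS; vc=[11,25]
#11 0x25→b9/s1 MISS; vc=[11,25,5]
#12 0x14→b5/s1 VC-HIT; vc=[11,25,9]
#13 0x1e→b7/s3 MISS; vc=[11,25,9,19]
#14 0x2d→b11/s3 VC-HIT; vc=[7,25,9,19]
#15 0x1f→b7/s3 VC-HIT; vc=[11,25,9,19]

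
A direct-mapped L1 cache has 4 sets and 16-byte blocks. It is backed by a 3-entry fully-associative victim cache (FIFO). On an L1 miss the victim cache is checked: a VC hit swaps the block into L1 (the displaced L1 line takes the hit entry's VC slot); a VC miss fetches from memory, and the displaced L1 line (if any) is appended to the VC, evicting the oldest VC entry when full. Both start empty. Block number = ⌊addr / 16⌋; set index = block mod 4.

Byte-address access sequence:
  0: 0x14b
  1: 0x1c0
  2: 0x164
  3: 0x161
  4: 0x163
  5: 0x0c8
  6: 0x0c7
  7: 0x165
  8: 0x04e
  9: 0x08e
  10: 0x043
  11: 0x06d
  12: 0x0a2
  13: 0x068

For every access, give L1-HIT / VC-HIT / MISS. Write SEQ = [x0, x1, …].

#0 0x14b→b20/s0 MISS; vc=[]
#1 0x1c0→b28/s0 MISS; vc=[20]
#2 0x164→b22/s2 MISS; vc=[20]
#3 0x161→b22/s2 L1-HIT; vc=[20]
#4 0x163→b22/s2 L1-HIT; vc=[20]
#5 0xc8→b12/s0 MISS; vc=[20,28]
#6 0xc7→b12/s0 L1-HIT; vc=[20,28]
#7 0x165→b22/s2 L1-HIT; vc=[20,28]
#8 0x4e→b4/s0 MISS; vc=[20,28,12]
#9 0x8e→b8/s0 MISS; vc=[28,12,4]
#10 0x43→b4/s0 VC-HIT; vc=[28,12,8]
#11 0x6d→b6/s2 MISS; vc=[12,8,22]
#12 0xa2→b10/s2 MISS; vc=[8,22,6]
#13 0x68→b6/s2 VC-HIT; vc=[8,22,10]

SEQ = [MISS, MISS, MISS, L1-HIT, L1-HIT, MISS, L1-HIT, L1-HIT, MISS, MISS, VC-HIT, MISS, MISS, VC-HIT]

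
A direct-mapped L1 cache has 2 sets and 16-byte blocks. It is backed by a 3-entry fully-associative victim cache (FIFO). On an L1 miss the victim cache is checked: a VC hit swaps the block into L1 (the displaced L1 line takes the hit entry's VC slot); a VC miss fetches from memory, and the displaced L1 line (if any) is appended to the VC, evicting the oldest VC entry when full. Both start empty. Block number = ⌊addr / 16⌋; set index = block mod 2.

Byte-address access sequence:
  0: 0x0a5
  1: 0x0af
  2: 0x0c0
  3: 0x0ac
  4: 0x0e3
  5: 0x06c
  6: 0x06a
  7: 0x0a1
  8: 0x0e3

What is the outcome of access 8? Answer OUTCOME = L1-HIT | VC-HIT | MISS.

  [0] addr=0xa5 blk=10 s=0: MISS | VC []
  [1] addr=0xaf blk=10 s=0: L1-HIT | VC []
  [2] addr=0xc0 blk=12 s=0: MISS | VC [10]
  [3] addr=0xac blk=10 s=0: VC-HIT | VC [12]
  [4] addr=0xe3 blk=14 s=0: MISS | VC [12, 10]
  [5] addr=0x6c blk=6 s=0: MISS | VC [12, 10, 14]
  [6] addr=0x6a blk=6 s=0: L1-HIT | VC [12, 10, 14]
  [7] addr=0xa1 blk=10 s=0: VC-HIT | VC [12, 6, 14]
  [8] addr=0xe3 blk=14 s=0: VC-HIT | VC [12, 6, 10]

OUTCOME = VC-HIT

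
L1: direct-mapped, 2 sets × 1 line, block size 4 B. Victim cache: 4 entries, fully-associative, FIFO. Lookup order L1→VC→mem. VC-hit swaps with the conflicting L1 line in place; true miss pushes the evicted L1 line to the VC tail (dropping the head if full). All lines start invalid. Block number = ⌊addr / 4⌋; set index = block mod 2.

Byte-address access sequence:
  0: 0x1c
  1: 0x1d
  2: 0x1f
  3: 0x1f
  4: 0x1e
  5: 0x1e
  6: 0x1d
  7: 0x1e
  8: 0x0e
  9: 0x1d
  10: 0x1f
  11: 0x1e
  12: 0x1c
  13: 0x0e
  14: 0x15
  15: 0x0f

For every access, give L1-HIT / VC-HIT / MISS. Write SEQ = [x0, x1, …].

SEQ = [MISS, L1-HIT, L1-HIT, L1-HIT, L1-HIT, L1-HIT, L1-HIT, L1-HIT, MISS, VC-HIT, L1-HIT, L1-HIT, L1-HIT, VC-HIT, MISS, VC-HIT]

#0 0x1c→b7/s1 MISS; vc=[]
#1 0x1d→b7/s1 L1-HIT; vc=[]
#2 0x1f→b7/s1 L1-HIT; vc=[]
#3 0x1f→b7/s1 L1-HIT; vc=[]
#4 0x1e→b7/s1 L1-HIT; vc=[]
#5 0x1e→b7/s1 L1-HIT; vc=[]
#6 0x1d→b7/s1 L1-HIT; vc=[]
#7 0x1e→b7/s1 L1-HIT; vc=[]
#8 0xe→b3/s1 MISS; vc=[7]
#9 0x1d→b7/s1 VC-HIT; vc=[3]
#10 0x1f→b7/s1 L1-HIT; vc=[3]
#11 0x1e→b7/s1 L1-HIT; vc=[3]
#12 0x1c→b7/s1 L1-HIT; vc=[3]
#13 0xe→b3/s1 VC-HIT; vc=[7]
#14 0x15→b5/s1 MISS; vc=[7,3]
#15 0xf→b3/s1 VC-HIT; vc=[7,5]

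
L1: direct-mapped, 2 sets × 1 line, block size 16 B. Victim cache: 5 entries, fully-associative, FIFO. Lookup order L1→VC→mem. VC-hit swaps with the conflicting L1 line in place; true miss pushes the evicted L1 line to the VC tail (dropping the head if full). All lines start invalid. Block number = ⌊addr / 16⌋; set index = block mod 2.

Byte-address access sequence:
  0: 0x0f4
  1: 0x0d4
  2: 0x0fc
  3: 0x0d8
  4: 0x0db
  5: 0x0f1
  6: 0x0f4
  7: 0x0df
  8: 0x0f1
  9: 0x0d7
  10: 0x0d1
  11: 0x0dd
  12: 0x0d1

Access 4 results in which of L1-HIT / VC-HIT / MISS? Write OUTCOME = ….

OUTCOME = L1-HIT

#0 0xf4→b15/s1 MISS; vc=[]
#1 0xd4→b13/s1 MISS; vc=[15]
#2 0xfc→b15/s1 VC-HIT; vc=[13]
#3 0xd8→b13/s1 VC-HIT; vc=[15]
#4 0xdb→b13/s1 L1-HIT; vc=[15]
#5 0xf1→b15/s1 VC-HIT; vc=[13]
#6 0xf4→b15/s1 L1-HIT; vc=[13]
#7 0xdf→b13/s1 VC-HIT; vc=[15]
#8 0xf1→b15/s1 VC-HIT; vc=[13]
#9 0xd7→b13/s1 VC-HIT; vc=[15]
#10 0xd1→b13/s1 L1-HIT; vc=[15]
#11 0xdd→b13/s1 L1-HIT; vc=[15]
#12 0xd1→b13/s1 L1-HIT; vc=[15]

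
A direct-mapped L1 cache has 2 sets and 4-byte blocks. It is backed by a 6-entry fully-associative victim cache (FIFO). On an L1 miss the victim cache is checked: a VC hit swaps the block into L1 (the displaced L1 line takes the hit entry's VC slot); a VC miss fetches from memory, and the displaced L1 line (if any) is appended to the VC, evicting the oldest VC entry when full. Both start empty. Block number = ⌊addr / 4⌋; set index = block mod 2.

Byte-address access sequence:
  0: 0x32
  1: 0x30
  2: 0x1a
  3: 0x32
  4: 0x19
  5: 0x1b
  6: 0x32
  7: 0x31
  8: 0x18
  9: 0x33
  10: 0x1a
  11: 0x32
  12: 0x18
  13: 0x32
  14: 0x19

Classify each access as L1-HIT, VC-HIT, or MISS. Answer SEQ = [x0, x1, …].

0: 0x32 (blk 12, set 0) → MISS  vc=[]
1: 0x30 (blk 12, set 0) → L1-HIT  vc=[]
2: 0x1a (blk 6, set 0) → MISS  vc=[12]
3: 0x32 (blk 12, set 0) → VC-HIT  vc=[6]
4: 0x19 (blk 6, set 0) → VC-HIT  vc=[12]
5: 0x1b (blk 6, set 0) → L1-HIT  vc=[12]
6: 0x32 (blk 12, set 0) → VC-HIT  vc=[6]
7: 0x31 (blk 12, set 0) → L1-HIT  vc=[6]
8: 0x18 (blk 6, set 0) → VC-HIT  vc=[12]
9: 0x33 (blk 12, set 0) → VC-HIT  vc=[6]
10: 0x1a (blk 6, set 0) → VC-HIT  vc=[12]
11: 0x32 (blk 12, set 0) → VC-HIT  vc=[6]
12: 0x18 (blk 6, set 0) → VC-HIT  vc=[12]
13: 0x32 (blk 12, set 0) → VC-HIT  vc=[6]
14: 0x19 (blk 6, set 0) → VC-HIT  vc=[12]

SEQ = [MISS, L1-HIT, MISS, VC-HIT, VC-HIT, L1-HIT, VC-HIT, L1-HIT, VC-HIT, VC-HIT, VC-HIT, VC-HIT, VC-HIT, VC-HIT, VC-HIT]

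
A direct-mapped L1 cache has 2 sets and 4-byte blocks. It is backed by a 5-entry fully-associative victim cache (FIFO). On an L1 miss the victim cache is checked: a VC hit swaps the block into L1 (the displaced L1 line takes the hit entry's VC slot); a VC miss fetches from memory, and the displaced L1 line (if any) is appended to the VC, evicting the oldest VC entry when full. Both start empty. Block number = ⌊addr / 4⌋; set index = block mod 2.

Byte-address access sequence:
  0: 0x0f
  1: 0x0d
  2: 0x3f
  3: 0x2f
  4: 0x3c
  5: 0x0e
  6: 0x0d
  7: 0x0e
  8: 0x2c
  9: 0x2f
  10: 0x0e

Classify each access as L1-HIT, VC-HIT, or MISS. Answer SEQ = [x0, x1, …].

SEQ = [MISS, L1-HIT, MISS, MISS, VC-HIT, VC-HIT, L1-HIT, L1-HIT, VC-HIT, L1-HIT, VC-HIT]

  [0] addr=0xf blk=3 s=1: MISS | VC []
  [1] addr=0xd blk=3 s=1: L1-HIT | VC []
  [2] addr=0x3f blk=15 s=1: MISS | VC [3]
  [3] addr=0x2f blk=11 s=1: MISS | VC [3, 15]
  [4] addr=0x3c blk=15 s=1: VC-HIT | VC [3, 11]
  [5] addr=0xe blk=3 s=1: VC-HIT | VC [15, 11]
  [6] addr=0xd blk=3 s=1: L1-HIT | VC [15, 11]
  [7] addr=0xe blk=3 s=1: L1-HIT | VC [15, 11]
  [8] addr=0x2c blk=11 s=1: VC-HIT | VC [15, 3]
  [9] addr=0x2f blk=11 s=1: L1-HIT | VC [15, 3]
  [10] addr=0xe blk=3 s=1: VC-HIT | VC [15, 11]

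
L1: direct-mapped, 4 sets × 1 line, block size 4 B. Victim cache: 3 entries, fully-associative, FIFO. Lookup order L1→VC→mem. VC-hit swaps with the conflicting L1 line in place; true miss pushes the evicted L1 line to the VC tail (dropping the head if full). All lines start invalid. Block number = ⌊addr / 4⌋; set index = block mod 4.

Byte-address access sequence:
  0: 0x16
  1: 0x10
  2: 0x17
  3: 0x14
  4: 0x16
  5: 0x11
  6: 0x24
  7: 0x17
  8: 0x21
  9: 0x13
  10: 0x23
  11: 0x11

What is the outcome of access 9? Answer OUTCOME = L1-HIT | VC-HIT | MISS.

0: 0x16 (blk 5, set 1) → MISS  vc=[]
1: 0x10 (blk 4, set 0) → MISS  vc=[]
2: 0x17 (blk 5, set 1) → L1-HIT  vc=[]
3: 0x14 (blk 5, set 1) → L1-HIT  vc=[]
4: 0x16 (blk 5, set 1) → L1-HIT  vc=[]
5: 0x11 (blk 4, set 0) → L1-HIT  vc=[]
6: 0x24 (blk 9, set 1) → MISS  vc=[5]
7: 0x17 (blk 5, set 1) → VC-HIT  vc=[9]
8: 0x21 (blk 8, set 0) → MISS  vc=[9, 4]
9: 0x13 (blk 4, set 0) → VC-HIT  vc=[9, 8]
10: 0x23 (blk 8, set 0) → VC-HIT  vc=[9, 4]
11: 0x11 (blk 4, set 0) → VC-HIT  vc=[9, 8]

OUTCOME = VC-HIT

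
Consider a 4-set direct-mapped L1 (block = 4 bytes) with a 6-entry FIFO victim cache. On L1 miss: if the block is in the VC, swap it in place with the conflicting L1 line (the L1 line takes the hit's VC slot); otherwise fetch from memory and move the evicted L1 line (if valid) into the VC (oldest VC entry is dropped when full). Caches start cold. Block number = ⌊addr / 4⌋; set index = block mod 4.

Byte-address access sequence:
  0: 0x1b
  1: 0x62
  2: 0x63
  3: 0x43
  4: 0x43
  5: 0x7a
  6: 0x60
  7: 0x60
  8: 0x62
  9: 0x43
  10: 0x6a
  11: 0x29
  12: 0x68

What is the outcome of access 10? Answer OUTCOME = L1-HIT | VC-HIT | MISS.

0: 0x1b (blk 6, set 2) → MISS  vc=[]
1: 0x62 (blk 24, set 0) → MISS  vc=[]
2: 0x63 (blk 24, set 0) → L1-HIT  vc=[]
3: 0x43 (blk 16, set 0) → MISS  vc=[24]
4: 0x43 (blk 16, set 0) → L1-HIT  vc=[24]
5: 0x7a (blk 30, set 2) → MISS  vc=[24, 6]
6: 0x60 (blk 24, set 0) → VC-HIT  vc=[16, 6]
7: 0x60 (blk 24, set 0) → L1-HIT  vc=[16, 6]
8: 0x62 (blk 24, set 0) → L1-HIT  vc=[16, 6]
9: 0x43 (blk 16, set 0) → VC-HIT  vc=[24, 6]
10: 0x6a (blk 26, set 2) → MISS  vc=[24, 6, 30]
11: 0x29 (blk 10, set 2) → MISS  vc=[24, 6, 30, 26]
12: 0x68 (blk 26, set 2) → VC-HIT  vc=[24, 6, 30, 10]

OUTCOME = MISS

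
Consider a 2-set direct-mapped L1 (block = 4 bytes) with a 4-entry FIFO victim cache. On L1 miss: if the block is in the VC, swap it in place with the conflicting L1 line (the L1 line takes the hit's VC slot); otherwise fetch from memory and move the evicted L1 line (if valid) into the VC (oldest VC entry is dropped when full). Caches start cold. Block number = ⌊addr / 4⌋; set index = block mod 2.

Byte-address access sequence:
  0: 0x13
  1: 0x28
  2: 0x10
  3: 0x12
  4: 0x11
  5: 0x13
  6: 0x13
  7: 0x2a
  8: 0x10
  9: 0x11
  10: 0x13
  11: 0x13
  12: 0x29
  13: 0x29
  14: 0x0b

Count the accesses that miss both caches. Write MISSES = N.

#0 0x13→b4/s0 MISS; vc=[]
#1 0x28→b10/s0 MISS; vc=[4]
#2 0x10→b4/s0 VC-HIT; vc=[10]
#3 0x12→b4/s0 L1-HIT; vc=[10]
#4 0x11→b4/s0 L1-HIT; vc=[10]
#5 0x13→b4/s0 L1-HIT; vc=[10]
#6 0x13→b4/s0 L1-HIT; vc=[10]
#7 0x2a→b10/s0 VC-HIT; vc=[4]
#8 0x10→b4/s0 VC-HIT; vc=[10]
#9 0x11→b4/s0 L1-HIT; vc=[10]
#10 0x13→b4/s0 L1-HIT; vc=[10]
#11 0x13→b4/s0 L1-HIT; vc=[10]
#12 0x29→b10/s0 VC-HIT; vc=[4]
#13 0x29→b10/s0 L1-HIT; vc=[4]
#14 0xb→b2/s0 MISS; vc=[4,10]

MISSES = 3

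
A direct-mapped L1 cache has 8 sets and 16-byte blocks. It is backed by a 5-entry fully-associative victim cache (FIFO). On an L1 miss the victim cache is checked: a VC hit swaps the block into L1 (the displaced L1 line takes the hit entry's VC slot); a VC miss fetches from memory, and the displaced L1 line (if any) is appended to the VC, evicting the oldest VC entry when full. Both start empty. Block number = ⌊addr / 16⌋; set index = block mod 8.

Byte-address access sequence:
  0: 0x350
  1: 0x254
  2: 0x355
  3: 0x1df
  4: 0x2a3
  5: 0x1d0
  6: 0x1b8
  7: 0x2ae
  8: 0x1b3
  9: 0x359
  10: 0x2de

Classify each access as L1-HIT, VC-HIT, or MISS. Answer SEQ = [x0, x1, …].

  [0] addr=0x350 blk=53 s=5: MISS | VC []
  [1] addr=0x254 blk=37 s=5: MISS | VC [53]
  [2] addr=0x355 blk=53 s=5: VC-HIT | VC [37]
  [3] addr=0x1df blk=29 s=5: MISS | VC [37, 53]
  [4] addr=0x2a3 blk=42 s=2: MISS | VC [37, 53]
  [5] addr=0x1d0 blk=29 s=5: L1-HIT | VC [37, 53]
  [6] addr=0x1b8 blk=27 s=3: MISS | VC [37, 53]
  [7] addr=0x2ae blk=42 s=2: L1-HIT | VC [37, 53]
  [8] addr=0x1b3 blk=27 s=3: L1-HIT | VC [37, 53]
  [9] addr=0x359 blk=53 s=5: VC-HIT | VC [37, 29]
  [10] addr=0x2de blk=45 s=5: MISS | VC [37, 29, 53]

SEQ = [MISS, MISS, VC-HIT, MISS, MISS, L1-HIT, MISS, L1-HIT, L1-HIT, VC-HIT, MISS]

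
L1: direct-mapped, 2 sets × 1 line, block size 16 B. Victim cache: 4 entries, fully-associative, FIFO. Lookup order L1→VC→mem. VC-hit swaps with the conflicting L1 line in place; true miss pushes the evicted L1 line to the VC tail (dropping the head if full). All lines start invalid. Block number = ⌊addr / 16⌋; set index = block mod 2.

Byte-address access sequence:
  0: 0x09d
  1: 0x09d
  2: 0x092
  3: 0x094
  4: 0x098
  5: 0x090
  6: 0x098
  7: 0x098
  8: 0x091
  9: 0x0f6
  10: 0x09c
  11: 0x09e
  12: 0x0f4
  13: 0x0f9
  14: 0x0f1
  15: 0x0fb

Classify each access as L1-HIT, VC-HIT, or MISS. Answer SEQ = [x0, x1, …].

0: 0x9d (blk 9, set 1) → MISS  vc=[]
1: 0x9d (blk 9, set 1) → L1-HIT  vc=[]
2: 0x92 (blk 9, set 1) → L1-HIT  vc=[]
3: 0x94 (blk 9, set 1) → L1-HIT  vc=[]
4: 0x98 (blk 9, set 1) → L1-HIT  vc=[]
5: 0x90 (blk 9, set 1) → L1-HIT  vc=[]
6: 0x98 (blk 9, set 1) → L1-HIT  vc=[]
7: 0x98 (blk 9, set 1) → L1-HIT  vc=[]
8: 0x91 (blk 9, set 1) → L1-HIT  vc=[]
9: 0xf6 (blk 15, set 1) → MISS  vc=[9]
10: 0x9c (blk 9, set 1) → VC-HIT  vc=[15]
11: 0x9e (blk 9, set 1) → L1-HIT  vc=[15]
12: 0xf4 (blk 15, set 1) → VC-HIT  vc=[9]
13: 0xf9 (blk 15, set 1) → L1-HIT  vc=[9]
14: 0xf1 (blk 15, set 1) → L1-HIT  vc=[9]
15: 0xfb (blk 15, set 1) → L1-HIT  vc=[9]

SEQ = [MISS, L1-HIT, L1-HIT, L1-HIT, L1-HIT, L1-HIT, L1-HIT, L1-HIT, L1-HIT, MISS, VC-HIT, L1-HIT, VC-HIT, L1-HIT, L1-HIT, L1-HIT]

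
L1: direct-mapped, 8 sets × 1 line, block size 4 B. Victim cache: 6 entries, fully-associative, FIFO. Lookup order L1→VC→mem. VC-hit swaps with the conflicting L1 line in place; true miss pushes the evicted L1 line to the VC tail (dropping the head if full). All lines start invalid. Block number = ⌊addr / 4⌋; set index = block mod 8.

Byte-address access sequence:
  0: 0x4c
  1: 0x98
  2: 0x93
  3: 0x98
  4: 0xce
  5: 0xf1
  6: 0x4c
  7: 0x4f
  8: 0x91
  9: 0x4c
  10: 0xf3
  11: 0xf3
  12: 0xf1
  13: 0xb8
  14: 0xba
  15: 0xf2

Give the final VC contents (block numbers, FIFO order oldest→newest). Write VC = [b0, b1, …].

VC = [51, 36, 38]

  [0] addr=0x4c blk=19 s=3: MISS | VC []
  [1] addr=0x98 blk=38 s=6: MISS | VC []
  [2] addr=0x93 blk=36 s=4: MISS | VC []
  [3] addr=0x98 blk=38 s=6: L1-HIT | VC []
  [4] addr=0xce blk=51 s=3: MISS | VC [19]
  [5] addr=0xf1 blk=60 s=4: MISS | VC [19, 36]
  [6] addr=0x4c blk=19 s=3: VC-HIT | VC [51, 36]
  [7] addr=0x4f blk=19 s=3: L1-HIT | VC [51, 36]
  [8] addr=0x91 blk=36 s=4: VC-HIT | VC [51, 60]
  [9] addr=0x4c blk=19 s=3: L1-HIT | VC [51, 60]
  [10] addr=0xf3 blk=60 s=4: VC-HIT | VC [51, 36]
  [11] addr=0xf3 blk=60 s=4: L1-HIT | VC [51, 36]
  [12] addr=0xf1 blk=60 s=4: L1-HIT | VC [51, 36]
  [13] addr=0xb8 blk=46 s=6: MISS | VC [51, 36, 38]
  [14] addr=0xba blk=46 s=6: L1-HIT | VC [51, 36, 38]
  [15] addr=0xf2 blk=60 s=4: L1-HIT | VC [51, 36, 38]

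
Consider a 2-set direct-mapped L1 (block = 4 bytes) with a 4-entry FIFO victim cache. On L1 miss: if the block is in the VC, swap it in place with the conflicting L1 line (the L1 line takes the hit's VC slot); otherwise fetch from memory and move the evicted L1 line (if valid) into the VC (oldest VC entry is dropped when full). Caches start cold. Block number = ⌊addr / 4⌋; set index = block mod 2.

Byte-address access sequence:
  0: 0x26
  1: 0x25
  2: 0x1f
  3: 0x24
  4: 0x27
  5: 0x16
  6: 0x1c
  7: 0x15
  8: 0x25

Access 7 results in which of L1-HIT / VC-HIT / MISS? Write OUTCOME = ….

OUTCOME = VC-HIT

  [0] addr=0x26 blk=9 s=1: MISS | VC []
  [1] addr=0x25 blk=9 s=1: L1-HIT | VC []
  [2] addr=0x1f blk=7 s=1: MISS | VC [9]
  [3] addr=0x24 blk=9 s=1: VC-HIT | VC [7]
  [4] addr=0x27 blk=9 s=1: L1-HIT | VC [7]
  [5] addr=0x16 blk=5 s=1: MISS | VC [7, 9]
  [6] addr=0x1c blk=7 s=1: VC-HIT | VC [5, 9]
  [7] addr=0x15 blk=5 s=1: VC-HIT | VC [7, 9]
  [8] addr=0x25 blk=9 s=1: VC-HIT | VC [7, 5]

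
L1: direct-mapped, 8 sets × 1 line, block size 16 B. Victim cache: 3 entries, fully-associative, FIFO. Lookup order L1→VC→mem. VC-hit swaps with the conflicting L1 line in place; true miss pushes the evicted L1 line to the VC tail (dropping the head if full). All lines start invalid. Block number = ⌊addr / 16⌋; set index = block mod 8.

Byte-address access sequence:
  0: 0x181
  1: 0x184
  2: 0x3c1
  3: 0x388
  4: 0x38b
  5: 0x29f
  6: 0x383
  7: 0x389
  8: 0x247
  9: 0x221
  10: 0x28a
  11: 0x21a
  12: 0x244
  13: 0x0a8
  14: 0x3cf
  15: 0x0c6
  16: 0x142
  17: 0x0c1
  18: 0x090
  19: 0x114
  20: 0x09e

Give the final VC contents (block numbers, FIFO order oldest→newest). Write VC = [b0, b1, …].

0: 0x181 (blk 24, set 0) → MISS  vc=[]
1: 0x184 (blk 24, set 0) → L1-HIT  vc=[]
2: 0x3c1 (blk 60, set 4) → MISS  vc=[]
3: 0x388 (blk 56, set 0) → MISS  vc=[24]
4: 0x38b (blk 56, set 0) → L1-HIT  vc=[24]
5: 0x29f (blk 41, set 1) → MISS  vc=[24]
6: 0x383 (blk 56, set 0) → L1-HIT  vc=[24]
7: 0x389 (blk 56, set 0) → L1-HIT  vc=[24]
8: 0x247 (blk 36, set 4) → MISS  vc=[24, 60]
9: 0x221 (blk 34, set 2) → MISS  vc=[24, 60]
10: 0x28a (blk 40, set 0) → MISS  vc=[24, 60, 56]
11: 0x21a (blk 33, set 1) → MISS  vc=[60, 56, 41]
12: 0x244 (blk 36, set 4) → L1-HIT  vc=[60, 56, 41]
13: 0xa8 (blk 10, set 2) → MISS  vc=[56, 41, 34]
14: 0x3cf (blk 60, set 4) → MISS  vc=[41, 34, 36]
15: 0xc6 (blk 12, set 4) → MISS  vc=[34, 36, 60]
16: 0x142 (blk 20, set 4) → MISS  vc=[36, 60, 12]
17: 0xc1 (blk 12, set 4) → VC-HIT  vc=[36, 60, 20]
18: 0x90 (blk 9, set 1) → MISS  vc=[60, 20, 33]
19: 0x114 (blk 17, set 1) → MISS  vc=[20, 33, 9]
20: 0x9e (blk 9, set 1) → VC-HIT  vc=[20, 33, 17]

VC = [20, 33, 17]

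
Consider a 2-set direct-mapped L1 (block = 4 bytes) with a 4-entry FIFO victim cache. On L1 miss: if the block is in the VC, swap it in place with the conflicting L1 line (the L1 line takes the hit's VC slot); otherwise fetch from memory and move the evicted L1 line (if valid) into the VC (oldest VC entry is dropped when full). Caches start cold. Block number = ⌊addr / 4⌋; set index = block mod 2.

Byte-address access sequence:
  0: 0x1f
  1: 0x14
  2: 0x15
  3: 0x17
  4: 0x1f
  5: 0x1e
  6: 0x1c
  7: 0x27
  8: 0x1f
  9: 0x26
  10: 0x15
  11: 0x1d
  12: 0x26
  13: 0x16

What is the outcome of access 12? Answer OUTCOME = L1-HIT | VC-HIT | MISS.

0: 0x1f (blk 7, set 1) → MISS  vc=[]
1: 0x14 (blk 5, set 1) → MISS  vc=[7]
2: 0x15 (blk 5, set 1) → L1-HIT  vc=[7]
3: 0x17 (blk 5, set 1) → L1-HIT  vc=[7]
4: 0x1f (blk 7, set 1) → VC-HIT  vc=[5]
5: 0x1e (blk 7, set 1) → L1-HIT  vc=[5]
6: 0x1c (blk 7, set 1) → L1-HIT  vc=[5]
7: 0x27 (blk 9, set 1) → MISS  vc=[5, 7]
8: 0x1f (blk 7, set 1) → VC-HIT  vc=[5, 9]
9: 0x26 (blk 9, set 1) → VC-HIT  vc=[5, 7]
10: 0x15 (blk 5, set 1) → VC-HIT  vc=[9, 7]
11: 0x1d (blk 7, set 1) → VC-HIT  vc=[9, 5]
12: 0x26 (blk 9, set 1) → VC-HIT  vc=[7, 5]
13: 0x16 (blk 5, set 1) → VC-HIT  vc=[7, 9]

OUTCOME = VC-HIT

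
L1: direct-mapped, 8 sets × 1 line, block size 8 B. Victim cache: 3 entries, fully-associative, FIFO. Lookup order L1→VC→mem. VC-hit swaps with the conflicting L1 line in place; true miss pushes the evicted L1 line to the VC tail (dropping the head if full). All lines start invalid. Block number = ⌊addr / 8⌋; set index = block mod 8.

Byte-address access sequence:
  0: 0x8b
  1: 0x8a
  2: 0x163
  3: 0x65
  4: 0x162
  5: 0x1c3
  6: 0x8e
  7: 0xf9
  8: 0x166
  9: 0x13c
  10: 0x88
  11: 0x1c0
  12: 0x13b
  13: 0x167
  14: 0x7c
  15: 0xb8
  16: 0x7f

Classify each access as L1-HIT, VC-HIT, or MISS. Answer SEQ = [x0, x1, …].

  [0] addr=0x8b blk=17 s=1: MISS | VC []
  [1] addr=0x8a blk=17 s=1: L1-HIT | VC []
  [2] addr=0x163 blk=44 s=4: MISS | VC []
  [3] addr=0x65 blk=12 s=4: MISS | VC [44]
  [4] addr=0x162 blk=44 s=4: VC-HIT | VC [12]
  [5] addr=0x1c3 blk=56 s=0: MISS | VC [12]
  [6] addr=0x8e blk=17 s=1: L1-HIT | VC [12]
  [7] addr=0xf9 blk=31 s=7: MISS | VC [12]
  [8] addr=0x166 blk=44 s=4: L1-HIT | VC [12]
  [9] addr=0x13c blk=39 s=7: MISS | VC [12, 31]
  [10] addr=0x88 blk=17 s=1: L1-HIT | VC [12, 31]
  [11] addr=0x1c0 blk=56 s=0: L1-HIT | VC [12, 31]
  [12] addr=0x13b blk=39 s=7: L1-HIT | VC [12, 31]
  [13] addr=0x167 blk=44 s=4: L1-HIT | VC [12, 31]
  [14] addr=0x7c blk=15 s=7: MISS | VC [12, 31, 39]
  [15] addr=0xb8 blk=23 s=7: MISS | VC [31, 39, 15]
  [16] addr=0x7f blk=15 s=7: VC-HIT | VC [31, 39, 23]

SEQ = [MISS, L1-HIT, MISS, MISS, VC-HIT, MISS, L1-HIT, MISS, L1-HIT, MISS, L1-HIT, L1-HIT, L1-HIT, L1-HIT, MISS, MISS, VC-HIT]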